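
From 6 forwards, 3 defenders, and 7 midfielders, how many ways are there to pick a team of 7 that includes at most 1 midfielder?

624

Split by how many midfielders are chosen (0 through 1).
Sum: C(7,0)·C(9,7) + C(7,1)·C(9,6) = 36 + 588 = 624.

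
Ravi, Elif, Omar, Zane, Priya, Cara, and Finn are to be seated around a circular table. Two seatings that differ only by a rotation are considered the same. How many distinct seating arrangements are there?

720

Seat Ravi anywhere (absorbing the rotational symmetry), then permute the other 6: (6)! = 720.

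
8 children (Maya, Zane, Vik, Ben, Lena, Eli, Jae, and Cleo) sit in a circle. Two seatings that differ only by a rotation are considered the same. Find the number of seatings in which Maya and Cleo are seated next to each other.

Treat {Maya, Cleo} as one unit (2 internal orders) and seat the resulting 7 units around the table: (6)! circular arrangements.
So 2 × (6)! = 2 × 720 = 1440.

1440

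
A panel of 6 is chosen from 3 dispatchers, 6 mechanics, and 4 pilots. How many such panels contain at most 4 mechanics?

1673

Split by how many mechanics are chosen (0 through 4).
Sum: C(6,0)·C(7,6) + C(6,1)·C(7,5) + C(6,2)·C(7,4) + C(6,3)·C(7,3) + C(6,4)·C(7,2) = 7 + 126 + 525 + 700 + 315 = 1673.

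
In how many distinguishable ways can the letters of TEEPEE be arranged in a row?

30

Letter multiplicities in TEEPEE: E×4, P×1, T×1.
So there are 6! / (4!) = 30 distinguishable arrangements.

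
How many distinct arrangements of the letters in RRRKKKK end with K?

With the last slot taken by K, it remains to arrange the other 6 letters (RRRKKK).
Those 6 letters have K appearing 3 times and R appearing 3 times, giving (6)!/(3!·3!) = 20.

20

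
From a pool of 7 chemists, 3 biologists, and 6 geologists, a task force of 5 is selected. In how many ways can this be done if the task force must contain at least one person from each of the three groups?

Total 5-person selections from all 16: C(16,5) = 4368.
Selections missing a whole group: no chemists → C(9,5) = 126; no biologists → C(13,5) = 1287; no geologists → C(10,5) = 252.
Add back selections omitting two groups (i.e. drawn from a single group): C(7,5) + C(3,5) + C(6,5) = 27.
By inclusion–exclusion: 4368 − 1665 + 27 = 2730.

2730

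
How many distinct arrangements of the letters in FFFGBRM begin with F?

With the first slot taken by F, it remains to arrange the other 6 letters (FFGBRM).
Those 6 letters have F appearing twice, giving (6)!/(2!) = 360.

360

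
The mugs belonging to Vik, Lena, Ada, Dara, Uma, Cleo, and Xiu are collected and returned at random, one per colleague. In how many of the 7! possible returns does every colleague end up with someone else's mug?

1854

Let Aᵢ be the assignments in which colleague i gets their own mug. We want the size of the complement of A₁∪…∪A_7.
By inclusion–exclusion this is Σ_{j=0}^{7} (−1)^j C(7,j)·(7−j)!.
Computing: 5040 − 5040 + 2520 − 840 + 210 − 42 + 7 − 1 = 1854.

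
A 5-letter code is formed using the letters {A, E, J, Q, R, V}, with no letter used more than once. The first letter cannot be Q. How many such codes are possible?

600

The first letter has 6−1 = 5 choices (anything except Q).
The remaining 4 letters are filled from the other 5 symbols without repetition: 5 × 4 × 3 × 2 = 120.
Total: 5 × 120 = 600.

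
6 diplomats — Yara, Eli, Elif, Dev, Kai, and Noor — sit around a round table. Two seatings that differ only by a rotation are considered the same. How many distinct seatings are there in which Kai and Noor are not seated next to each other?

72

All circular seatings of 6 people number (5)! = 120.
Those with Kai next to Noor: fuse the pair into one unit and seat 5 units around a circle — 2·(4)! = 48.
Subtracting, 120 − 48 = 72.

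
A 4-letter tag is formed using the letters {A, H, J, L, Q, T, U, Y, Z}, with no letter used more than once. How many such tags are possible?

3024

With no repetition, fill the 4 letters in order: 9 choices, then 8, down to 6.
That product is 9 × 8 × 7 × 6 = 3024.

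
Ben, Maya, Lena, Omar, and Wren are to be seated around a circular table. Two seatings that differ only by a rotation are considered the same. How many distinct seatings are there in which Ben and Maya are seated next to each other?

12

Glue Ben and Maya into a block (2 internal orders). Seating 4 units around a circle gives (3)! arrangements.
So 2 × (3)! = 2 × 6 = 12.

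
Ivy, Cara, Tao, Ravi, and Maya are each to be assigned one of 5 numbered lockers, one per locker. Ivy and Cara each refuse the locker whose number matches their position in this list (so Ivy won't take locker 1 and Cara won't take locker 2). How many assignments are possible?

Let Aᵢ (for i ∈ {1, 2}) be the placements that put person i in their forbidden locker. Any j of these fix j positions, leaving (5−j)! ways to fill the rest, and there are C(2,j) ways to pick which j.
By inclusion–exclusion, the number of valid placements is Σ_{j=0}^{2} (−1)^j C(2,j)·(5−j)!.
Computing: 120 − 48 + 6 = 78.

78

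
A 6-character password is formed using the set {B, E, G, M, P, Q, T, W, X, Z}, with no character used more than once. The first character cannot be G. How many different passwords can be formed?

136080

The first character has 10−1 = 9 choices (anything except G).
The remaining 5 characters are filled from the other 9 symbols without repetition: 9 × 8 × 7 × 6 × 5 = 15120.
Total: 9 × 15120 = 136080.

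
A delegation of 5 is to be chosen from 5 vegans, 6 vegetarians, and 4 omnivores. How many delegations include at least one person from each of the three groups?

Total 5-person selections from all 15: C(15,5) = 3003.
Subtract selections that omit an entire group: no vegans → C(10,5) = 252; no vegetarians → C(9,5) = 126; no omnivores → C(11,5) = 462.
Add back selections omitting two groups (i.e. drawn from a single group): C(5,5) + C(6,5) + C(4,5) = 7.
By inclusion–exclusion: 3003 − 840 + 7 = 2170.

2170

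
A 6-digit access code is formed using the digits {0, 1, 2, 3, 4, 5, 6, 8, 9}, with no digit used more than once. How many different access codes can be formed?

Choose and order 6 of the 9 symbols: the first digit has 9 options, the next 8, and so on down to 4.
9 × 8 × 7 × 6 × 5 × 4 = 60480.

60480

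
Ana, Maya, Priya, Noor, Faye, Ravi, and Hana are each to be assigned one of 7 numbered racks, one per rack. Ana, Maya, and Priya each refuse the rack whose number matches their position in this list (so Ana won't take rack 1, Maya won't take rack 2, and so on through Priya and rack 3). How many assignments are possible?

Let Aᵢ (for i ∈ {1, 2, 3}) be the placements that put person i in their forbidden rack. Any j of these fix j positions, leaving (7−j)! ways to fill the rest, and there are C(3,j) ways to pick which j.
By inclusion–exclusion, the number of valid placements is Σ_{j=0}^{3} (−1)^j C(3,j)·(7−j)!.
Computing: 5040 − 2160 + 360 − 24 = 3216.

3216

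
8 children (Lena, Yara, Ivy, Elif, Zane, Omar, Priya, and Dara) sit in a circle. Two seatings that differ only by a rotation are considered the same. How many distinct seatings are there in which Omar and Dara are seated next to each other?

1440

Treat {Omar, Dara} as one unit (2 internal orders) and seat the resulting 7 units around the table: (6)! circular arrangements.
So 2 × (6)! = 2 × 720 = 1440.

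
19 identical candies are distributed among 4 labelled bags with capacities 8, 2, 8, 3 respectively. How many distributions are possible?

Ignoring the caps, the number of non-negative solutions to x_1+…+x_4 = 19 is C(22,3) = 1540.
Subtract solutions that violate a single cap (substitute x_i' = x_i − (cap_i+1)): x_1 ≥ 9 gives C(13,3) = 286; x_2 ≥ 3 gives C(19,3) = 969; x_3 ≥ 9 gives C(13,3) = 286; x_4 ≥ 4 gives C(18,3) = 816. Together 2357.
Add back pairs where two caps are both exceeded: 120 + 4 + 84 + 120 + 455 + 84 = 867.
Subtract triples: 0 + 20 + 0 + 20 = 40.
By inclusion–exclusion the count is 1540 − 2357 + 867 − 40 = 10.

10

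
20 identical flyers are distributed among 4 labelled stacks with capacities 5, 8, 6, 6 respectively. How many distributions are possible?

Without the upper bounds there are C(23,3) = 1771 ways to split 20 among 4 stacks.
Subtract solutions that violate a single cap (substitute x_i' = x_i − (cap_i+1)): x_1 ≥ 6 gives C(17,3) = 680; x_2 ≥ 9 gives C(14,3) = 364; x_3 ≥ 7 gives C(16,3) = 560; x_4 ≥ 7 gives C(16,3) = 560. Together 2164.
Add back pairs where two caps are both exceeded: 56 + 120 + 120 + 35 + 35 + 84 = 450.
Subtract triples: 0 + 0 + 1 + 0 = 1.
By inclusion–exclusion the count is 1771 − 2164 + 450 − 1 = 56.

56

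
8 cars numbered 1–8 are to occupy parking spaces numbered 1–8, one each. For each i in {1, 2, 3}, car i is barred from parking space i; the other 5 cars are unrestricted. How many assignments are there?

27240

Let Aᵢ (for i ∈ {1, 2, 3}) be the placements that put car i in its forbidden parking space. Any j of these fix j positions, leaving (8−j)! ways to fill the rest, and there are C(3,j) ways to pick which j.
By inclusion–exclusion, the number of valid placements is Σ_{j=0}^{3} (−1)^j C(3,j)·(8−j)!.
Computing: 40320 − 15120 + 2160 − 120 = 27240.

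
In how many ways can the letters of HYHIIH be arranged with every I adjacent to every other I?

20

Treat the 2 copies of I as a single block. The multiset to arrange is then {II, H, H, H, Y}, 5 items in all.
That gives (5)!/(3!) = 20 arrangements.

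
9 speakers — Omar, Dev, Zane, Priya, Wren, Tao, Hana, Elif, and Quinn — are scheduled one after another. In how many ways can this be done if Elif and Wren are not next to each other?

282240

Of the 9! = 362880 arrangements, those with Elif and Wren adjacent number 2 × 8! = 80640 (treat the pair as a block with 2 internal orders).
Complementary counting: 362880 − 80640 = 282240.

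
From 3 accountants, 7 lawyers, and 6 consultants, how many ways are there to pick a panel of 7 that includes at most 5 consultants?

Split by how many consultants are chosen (0 through 5).
Sum: C(6,0)·C(10,7) + C(6,1)·C(10,6) + C(6,2)·C(10,5) + C(6,3)·C(10,4) + C(6,4)·C(10,3) + C(6,5)·C(10,2) = 120 + 1260 + 3780 + 4200 + 1800 + 270 = 11430.

11430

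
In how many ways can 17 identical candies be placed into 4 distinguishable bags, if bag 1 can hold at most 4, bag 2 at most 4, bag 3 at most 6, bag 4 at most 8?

54

Ignoring the caps, the number of non-negative solutions to x_1+…+x_4 = 17 is C(20,3) = 1140.
Subtract solutions that violate a single cap (substitute x_i' = x_i − (cap_i+1)): x_1 ≥ 5 gives C(15,3) = 455; x_2 ≥ 5 gives C(15,3) = 455; x_3 ≥ 7 gives C(13,3) = 286; x_4 ≥ 9 gives C(11,3) = 165. Together 1361.
Add back pairs where two caps are both exceeded: 120 + 56 + 20 + 56 + 20 + 4 = 276.
Subtract triples: 1 + 0 + 0 + 0 = 1.
By inclusion–exclusion the count is 1140 − 1361 + 276 − 1 = 54.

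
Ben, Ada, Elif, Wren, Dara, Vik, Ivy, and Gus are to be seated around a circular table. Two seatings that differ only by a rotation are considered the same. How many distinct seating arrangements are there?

Around a circle, 8 distinct people have 8!/8 = (7)! = 5040 rotationally distinct seatings.

5040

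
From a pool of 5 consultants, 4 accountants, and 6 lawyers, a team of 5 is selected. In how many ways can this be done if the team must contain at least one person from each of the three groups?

2170

Total 5-person selections from all 15: C(15,5) = 3003.
Subtract selections that omit an entire group: no consultants → C(10,5) = 252; no accountants → C(11,5) = 462; no lawyers → C(9,5) = 126.
Add back selections omitting two groups (i.e. drawn from a single group): C(5,5) + C(4,5) + C(6,5) = 7.
By inclusion–exclusion: 3003 − 840 + 7 = 2170.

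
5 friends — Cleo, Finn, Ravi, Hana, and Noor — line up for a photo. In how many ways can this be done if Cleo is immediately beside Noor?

Place the 3 others and the Cleo-Noor pair as 4 objects in a line; the pair has 2 internal arrangements.
So the count is 2·(4)! = 48.

48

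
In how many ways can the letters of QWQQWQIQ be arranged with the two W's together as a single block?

42

Treat the 2 copies of W as a single block. The multiset to arrange is then {WW, I, Q, Q, Q, Q, Q}, 7 items in all.
That gives (7)!/(5!) = 42 arrangements.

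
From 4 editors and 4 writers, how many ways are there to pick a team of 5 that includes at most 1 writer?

4

Split by how many writers are chosen (0 through 1).
Sum: C(4,0)·C(4,5) + C(4,1)·C(4,4) = 0 + 4 = 4.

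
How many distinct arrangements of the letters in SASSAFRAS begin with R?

Fix R in the first position and arrange the remaining 8 letters.
Those 8 letters have A appearing 3 times and S appearing 4 times, giving (8)!/(4!·3!) = 280.

280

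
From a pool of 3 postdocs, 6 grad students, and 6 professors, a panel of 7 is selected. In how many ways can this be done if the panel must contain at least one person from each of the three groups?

5571

Unrestricted: C(15,7) = 6435 ways to pick any 7 of the 15.
Subtract selections that omit an entire group: no postdocs → C(12,7) = 792; no grad students → C(9,7) = 36; no professors → C(9,7) = 36.
Add back selections omitting two groups (i.e. drawn from a single group): C(3,7) + C(6,7) + C(6,7) = 0.
By inclusion–exclusion: 6435 − 864 + 0 = 5571.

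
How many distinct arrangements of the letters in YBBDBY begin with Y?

Fix Y in the first position and arrange the remaining 5 letters.
Those 5 letters have B appearing 3 times, giving (5)!/(3!) = 20.

20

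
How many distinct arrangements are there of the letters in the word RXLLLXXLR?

1260

Letter multiplicities in RXLLLXXLR: L×4, R×2, X×3.
Dividing 9! = 362880 by 4!·3!·2! = 288 for the repeated letters gives 1260.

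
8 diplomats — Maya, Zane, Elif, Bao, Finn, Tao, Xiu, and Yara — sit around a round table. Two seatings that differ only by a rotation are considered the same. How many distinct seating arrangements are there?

Fix one person's seat to break rotational symmetry; the remaining 7 people can be arranged in (7)! = 5040 ways.

5040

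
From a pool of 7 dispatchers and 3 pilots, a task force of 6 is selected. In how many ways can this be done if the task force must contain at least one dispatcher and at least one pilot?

Total 6-person selections from all 10: C(10,6) = 210.
Selections missing a whole group: no dispatchers → C(3,6) = 0; no pilots → C(7,6) = 7.
Both groups omitted at once is impossible, so 210 − 7 = 203.

203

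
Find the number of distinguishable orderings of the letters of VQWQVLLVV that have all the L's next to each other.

840

Treat the 2 copies of L as a single block. The multiset to arrange is then {LL, Q, Q, V, V, V, V, W}, 8 items in all.
That gives (8)!/(4!·2!) = 840 arrangements.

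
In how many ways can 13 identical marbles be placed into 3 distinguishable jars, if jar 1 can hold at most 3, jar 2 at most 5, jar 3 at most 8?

Ignoring the caps, the number of non-negative solutions to x_1+…+x_3 = 13 is C(15,2) = 105.
Subtract solutions that violate a single cap (substitute x_i' = x_i − (cap_i+1)): x_1 ≥ 4 gives C(11,2) = 55; x_2 ≥ 6 gives C(9,2) = 36; x_3 ≥ 9 gives C(6,2) = 15. Together 106.
Add back pairs where two caps are both exceeded: 10 + 1 + 0 = 11.
By inclusion–exclusion the count is 105 − 106 + 11 = 10.

10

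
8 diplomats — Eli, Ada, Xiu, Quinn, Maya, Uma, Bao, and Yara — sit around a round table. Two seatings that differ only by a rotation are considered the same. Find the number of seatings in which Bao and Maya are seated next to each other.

1440

Treat {Bao, Maya} as one unit (2 internal orders) and seat the resulting 7 units around the table: (6)! circular arrangements.
So 2 × (6)! = 2 × 720 = 1440.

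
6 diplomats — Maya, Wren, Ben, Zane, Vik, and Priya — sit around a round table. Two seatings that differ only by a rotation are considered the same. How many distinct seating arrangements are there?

Around a circle, 6 distinct people have 6!/6 = (5)! = 120 rotationally distinct seatings.

120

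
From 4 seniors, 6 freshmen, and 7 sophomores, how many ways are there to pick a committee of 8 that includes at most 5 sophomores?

23985

Split by how many sophomores are chosen (0 through 5).
Sum: C(7,0)·C(10,8) + C(7,1)·C(10,7) + C(7,2)·C(10,6) + C(7,3)·C(10,5) + C(7,4)·C(10,4) + C(7,5)·C(10,3) = 45 + 840 + 4410 + 8820 + 7350 + 2520 = 23985.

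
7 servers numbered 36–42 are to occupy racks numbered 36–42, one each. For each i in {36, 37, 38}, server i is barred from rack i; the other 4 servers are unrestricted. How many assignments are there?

3216

Let Aᵢ (for i ∈ {36, 37, 38}) be the placements that put server i in its forbidden rack. Any j of these fix j positions, leaving (7−j)! ways to fill the rest, and there are C(3,j) ways to pick which j.
By inclusion–exclusion, the number of valid placements is Σ_{j=0}^{3} (−1)^j C(3,j)·(7−j)!.
Computing: 5040 − 2160 + 360 − 24 = 3216.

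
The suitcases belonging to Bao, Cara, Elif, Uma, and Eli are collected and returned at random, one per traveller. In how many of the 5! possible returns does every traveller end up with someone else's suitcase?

44

Let Aᵢ be the assignments in which traveller i gets their own suitcase. We want the size of the complement of A₁∪…∪A_5.
By inclusion–exclusion this is Σ_{j=0}^{5} (−1)^j C(5,j)·(5−j)!.
Computing: 120 − 120 + 60 − 20 + 5 − 1 = 44.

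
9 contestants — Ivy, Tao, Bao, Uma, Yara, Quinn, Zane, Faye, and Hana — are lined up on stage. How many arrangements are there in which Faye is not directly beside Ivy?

There are 9! = 362880 arrangements in all. If Faye and Ivy are adjacent, merging them into one block gives 2·(8)! = 80640 arrangements.
So 362880 − 80640 = 282240 arrangements keep them apart.

282240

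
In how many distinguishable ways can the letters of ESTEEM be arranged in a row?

120

Letter multiplicities in ESTEEM: E×3, M×1, S×1, T×1.
So there are 6! / (3!) = 120 distinguishable arrangements.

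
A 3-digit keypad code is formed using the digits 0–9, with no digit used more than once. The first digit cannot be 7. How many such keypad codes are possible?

648

The first digit has 10−1 = 9 choices (anything except 7).
The remaining 2 digits are filled from the other 9 symbols without repetition: 9 × 8 = 72.
Total: 9 × 72 = 648.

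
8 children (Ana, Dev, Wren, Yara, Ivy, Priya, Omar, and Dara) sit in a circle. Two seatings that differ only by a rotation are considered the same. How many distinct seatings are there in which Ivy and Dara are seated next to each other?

Treat {Ivy, Dara} as one unit (2 internal orders) and seat the resulting 7 units around the table: (6)! circular arrangements.
So 2 × (6)! = 2 × 720 = 1440.

1440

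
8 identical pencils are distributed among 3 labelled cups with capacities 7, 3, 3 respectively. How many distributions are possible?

By stars and bars, unrestricted non-negative solutions to x_1+…+x_3 = 8 number C(8+2,2) = 45.
Subtract solutions that violate a single cap (substitute x_i' = x_i − (cap_i+1)): x_1 ≥ 8 gives C(2,2) = 1; x_2 ≥ 4 gives C(6,2) = 15; x_3 ≥ 4 gives C(6,2) = 15. Together 31.
Add back pairs where two caps are both exceeded: 0 + 0 + 1 = 1.
By inclusion–exclusion the count is 45 − 31 + 1 = 15.

15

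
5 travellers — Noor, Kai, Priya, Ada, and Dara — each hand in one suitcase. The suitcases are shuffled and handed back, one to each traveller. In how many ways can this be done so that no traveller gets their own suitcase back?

44

Let Aᵢ be the assignments in which traveller i gets their own suitcase. We want the size of the complement of A₁∪…∪A_5.
By inclusion–exclusion this is Σ_{j=0}^{5} (−1)^j C(5,j)·(5−j)!.
Computing: 120 − 120 + 60 − 20 + 5 − 1 = 44.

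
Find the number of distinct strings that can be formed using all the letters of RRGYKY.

Letter multiplicities in RRGYKY: G×1, K×1, R×2, Y×2.
Dividing 6! = 720 by 2!·2! = 4 for the repeated letters gives 180.

180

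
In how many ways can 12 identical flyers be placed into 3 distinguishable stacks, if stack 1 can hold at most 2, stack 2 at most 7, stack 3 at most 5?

Ignoring the caps, the number of non-negative solutions to x_1+…+x_3 = 12 is C(14,2) = 91.
Subtract solutions that violate a single cap (substitute x_i' = x_i − (cap_i+1)): x_1 ≥ 3 gives C(11,2) = 55; x_2 ≥ 8 gives C(6,2) = 15; x_3 ≥ 6 gives C(8,2) = 28. Together 98.
Add back pairs where two caps are both exceeded: 3 + 10 + 0 = 13.
By inclusion–exclusion the count is 91 − 98 + 13 = 6.

6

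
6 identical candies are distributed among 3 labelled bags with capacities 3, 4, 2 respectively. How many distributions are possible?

Ignoring the caps, the number of non-negative solutions to x_1+…+x_3 = 6 is C(8,2) = 28.
Subtract solutions that violate a single cap (substitute x_i' = x_i − (cap_i+1)): x_1 ≥ 4 gives C(4,2) = 6; x_2 ≥ 5 gives C(3,2) = 3; x_3 ≥ 3 gives C(5,2) = 10. Together 19.
No two caps can be exceeded simultaneously, so the pair terms are all 0.
By inclusion–exclusion the count is 28 − 19 + 0 = 9.

9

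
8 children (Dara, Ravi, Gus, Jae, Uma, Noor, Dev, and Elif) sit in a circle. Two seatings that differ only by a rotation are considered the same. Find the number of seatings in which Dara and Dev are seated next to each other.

Glue Dara and Dev into a block (2 internal orders). Seating 7 units around a circle gives (6)! arrangements.
So 2 × (6)! = 2 × 720 = 1440.

1440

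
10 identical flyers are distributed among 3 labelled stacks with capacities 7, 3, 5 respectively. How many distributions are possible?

18

Without the upper bounds there are C(12,2) = 66 ways to split 10 among 3 stacks.
Subtract solutions that violate a single cap (substitute x_i' = x_i − (cap_i+1)): x_1 ≥ 8 gives C(4,2) = 6; x_2 ≥ 4 gives C(8,2) = 28; x_3 ≥ 6 gives C(6,2) = 15. Together 49.
Add back pairs where two caps are both exceeded: 0 + 0 + 1 = 1.
By inclusion–exclusion the count is 66 − 49 + 1 = 18.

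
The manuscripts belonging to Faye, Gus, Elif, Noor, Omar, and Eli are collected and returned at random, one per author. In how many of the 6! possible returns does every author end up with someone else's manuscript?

Count assignments avoiding every fixed point. For any j of the 6 authors fixed to their own manuscript, the other 6−j can be arranged in (6−j)! ways.
By inclusion–exclusion this is Σ_{j=0}^{6} (−1)^j C(6,j)·(6−j)!.
Computing: 720 − 720 + 360 − 120 + 30 − 6 + 1 = 265.

265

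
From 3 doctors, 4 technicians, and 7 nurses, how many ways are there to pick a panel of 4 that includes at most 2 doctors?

Split by how many doctors are chosen (0 through 2).
Sum: C(3,0)·C(11,4) + C(3,1)·C(11,3) + C(3,2)·C(11,2) = 330 + 495 + 165 = 990.

990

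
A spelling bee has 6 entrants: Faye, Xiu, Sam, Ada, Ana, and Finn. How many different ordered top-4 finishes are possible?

There are 6 choices for 1st place, 5 for 2nd, and so on down to 3 for position 4.
That gives 6 × 5 × 4 × 3 = 360.

360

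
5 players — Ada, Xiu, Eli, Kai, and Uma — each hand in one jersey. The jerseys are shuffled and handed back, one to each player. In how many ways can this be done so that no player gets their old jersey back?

44

This is the derangement count D_5: permutations of 5 items with no fixed point.
By inclusion–exclusion this is Σ_{j=0}^{5} (−1)^j C(5,j)·(5−j)!.
Computing: 120 − 120 + 60 − 20 + 5 − 1 = 44.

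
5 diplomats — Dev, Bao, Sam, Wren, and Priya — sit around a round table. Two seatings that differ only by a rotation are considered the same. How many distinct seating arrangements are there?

24

Seat Dev anywhere (absorbing the rotational symmetry), then permute the other 4: (4)! = 24.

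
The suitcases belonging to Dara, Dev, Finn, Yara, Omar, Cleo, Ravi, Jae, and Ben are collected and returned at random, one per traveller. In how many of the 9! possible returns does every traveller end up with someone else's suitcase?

Let Aᵢ be the assignments in which traveller i gets their own suitcase. We want the size of the complement of A₁∪…∪A_9.
By inclusion–exclusion this is Σ_{j=0}^{9} (−1)^j C(9,j)·(9−j)!.
Computing: 362880 − 362880 + 181440 − 60480 + 15120 − 3024 + 504 − 72 + 9 − 1 = 133496.

133496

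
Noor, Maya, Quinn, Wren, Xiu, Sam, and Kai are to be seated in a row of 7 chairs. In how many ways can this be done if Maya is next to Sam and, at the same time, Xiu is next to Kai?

Treat {Maya,Sam} as one block (2 orders) and {Xiu,Kai} as another (2 orders).
That leaves 5 units to arrange: 2 × 2 × 5! = 4 × 120 = 480.

480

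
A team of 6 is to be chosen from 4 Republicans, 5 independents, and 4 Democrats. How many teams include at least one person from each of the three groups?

1520

Total 6-person selections from all 13: C(13,6) = 1716.
Selections missing a whole group: no Republicans → C(9,6) = 84; no independents → C(8,6) = 28; no Democrats → C(9,6) = 84.
Add back selections omitting two groups (i.e. drawn from a single group): C(4,6) + C(5,6) + C(4,6) = 0.
By inclusion–exclusion: 1716 − 196 + 0 = 1520.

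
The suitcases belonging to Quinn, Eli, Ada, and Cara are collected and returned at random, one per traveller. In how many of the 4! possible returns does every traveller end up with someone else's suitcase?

This is the derangement count D_4: permutations of 4 items with no fixed point.
By inclusion–exclusion this is Σ_{j=0}^{4} (−1)^j C(4,j)·(4−j)!.
Computing: 24 − 24 + 12 − 4 + 1 = 9.

9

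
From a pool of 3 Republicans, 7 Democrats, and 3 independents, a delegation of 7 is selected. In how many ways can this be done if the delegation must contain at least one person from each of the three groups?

With no constraint there are C(13,7) = 1716 possible selections.
Selections missing a whole group: no Republicans → C(10,7) = 120; no Democrats → C(6,7) = 0; no independents → C(10,7) = 120.
Add back selections omitting two groups (i.e. drawn from a single group): C(3,7) + C(7,7) + C(3,7) = 1.
By inclusion–exclusion: 1716 − 240 + 1 = 1477.

1477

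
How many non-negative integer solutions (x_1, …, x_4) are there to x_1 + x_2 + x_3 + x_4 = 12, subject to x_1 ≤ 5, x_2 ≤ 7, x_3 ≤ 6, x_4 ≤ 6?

224

By stars and bars, unrestricted non-negative solutions to x_1+…+x_4 = 12 number C(12+3,3) = 455.
Subtract solutions that violate a single cap (substitute x_i' = x_i − (cap_i+1)): x_1 ≥ 6 gives C(9,3) = 84; x_2 ≥ 8 gives C(7,3) = 35; x_3 ≥ 7 gives C(8,3) = 56; x_4 ≥ 7 gives C(8,3) = 56. Together 231.
No two caps can be exceeded simultaneously, so the pair terms are all 0.
By inclusion–exclusion the count is 455 − 231 + 0 = 224.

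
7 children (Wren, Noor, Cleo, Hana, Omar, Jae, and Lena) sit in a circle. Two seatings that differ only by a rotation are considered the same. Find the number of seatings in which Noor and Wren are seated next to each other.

Treat {Noor, Wren} as one unit (2 internal orders) and seat the resulting 6 units around the table: (5)! circular arrangements.
So 2 × (5)! = 2 × 120 = 240.

240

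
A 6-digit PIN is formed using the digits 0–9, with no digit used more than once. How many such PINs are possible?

151200

Choose and order 6 of the 10 symbols: the first digit has 10 options, the next 9, and so on down to 5.
That product is 10 × 9 × 8 × 7 × 6 × 5 = 151200.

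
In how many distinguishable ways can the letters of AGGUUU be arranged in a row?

60

The 6 letters of AGGUUU have repeats: G appearing twice and U appearing 3 times.
So there are 6! / (3!·2!) = 60 distinguishable arrangements.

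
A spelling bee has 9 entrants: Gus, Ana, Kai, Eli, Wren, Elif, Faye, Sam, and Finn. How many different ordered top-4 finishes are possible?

This is an ordered selection of 4 from 9: P(9,4).
That gives 9 × 8 × 7 × 6 = 3024.

3024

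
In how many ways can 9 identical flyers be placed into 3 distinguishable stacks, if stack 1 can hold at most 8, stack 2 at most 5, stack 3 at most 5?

34

Without the upper bounds there are C(11,2) = 55 ways to split 9 among 3 stacks.
Subtract solutions that violate a single cap (substitute x_i' = x_i − (cap_i+1)): x_1 ≥ 9 gives C(2,2) = 1; x_2 ≥ 6 gives C(5,2) = 10; x_3 ≥ 6 gives C(5,2) = 10. Together 21.
No two caps can be exceeded simultaneously, so the pair terms are all 0.
By inclusion–exclusion the count is 55 − 21 + 0 = 34.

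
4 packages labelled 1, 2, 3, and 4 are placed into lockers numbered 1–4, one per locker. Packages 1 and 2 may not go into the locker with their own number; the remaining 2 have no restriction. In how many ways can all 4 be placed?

Let Aᵢ (for i ∈ {1, 2}) be the placements that put package i in its forbidden locker. Any j of these fix j positions, leaving (4−j)! ways to fill the rest, and there are C(2,j) ways to pick which j.
By inclusion–exclusion, the number of valid placements is Σ_{j=0}^{2} (−1)^j C(2,j)·(4−j)!.
Computing: 24 − 12 + 2 = 14.

14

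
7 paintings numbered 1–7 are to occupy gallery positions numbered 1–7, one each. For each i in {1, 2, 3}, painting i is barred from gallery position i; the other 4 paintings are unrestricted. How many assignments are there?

3216

Let Aᵢ (for i ∈ {1, 2, 3}) be the placements that put painting i in its forbidden gallery position. Any j of these fix j positions, leaving (7−j)! ways to fill the rest, and there are C(3,j) ways to pick which j.
By inclusion–exclusion, the number of valid placements is Σ_{j=0}^{3} (−1)^j C(3,j)·(7−j)!.
Computing: 5040 − 2160 + 360 − 24 = 3216.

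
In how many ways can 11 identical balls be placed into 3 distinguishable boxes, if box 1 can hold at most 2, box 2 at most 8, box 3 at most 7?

18

By stars and bars, unrestricted non-negative solutions to x_1+…+x_3 = 11 number C(11+2,2) = 78.
Subtract solutions that violate a single cap (substitute x_i' = x_i − (cap_i+1)): x_1 ≥ 3 gives C(10,2) = 45; x_2 ≥ 9 gives C(4,2) = 6; x_3 ≥ 8 gives C(5,2) = 10. Together 61.
Add back pairs where two caps are both exceeded: 0 + 1 + 0 = 1.
By inclusion–exclusion the count is 78 − 61 + 1 = 18.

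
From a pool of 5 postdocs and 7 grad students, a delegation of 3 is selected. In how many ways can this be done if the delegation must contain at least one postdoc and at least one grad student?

With no constraint there are C(12,3) = 220 possible selections.
Selections missing a whole group: no postdocs → C(7,3) = 35; no grad students → C(5,3) = 10.
Both groups omitted at once is impossible, so 220 − 45 = 175.

175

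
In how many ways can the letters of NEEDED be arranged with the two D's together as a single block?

20

Treat the 2 copies of D as a single block. The multiset to arrange is then {DD, E, E, E, N}, 5 items in all.
That gives (5)!/(3!) = 20 arrangements.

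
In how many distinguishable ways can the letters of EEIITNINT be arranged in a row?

EEIITNINT has 9 letters with E appearing twice, I appearing 3 times, N appearing twice, and T appearing twice.
So there are 9! / (3!·2!·2!·2!) = 7560 distinguishable arrangements.

7560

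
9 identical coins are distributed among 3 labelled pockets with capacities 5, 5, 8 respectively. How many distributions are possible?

Ignoring the caps, the number of non-negative solutions to x_1+…+x_3 = 9 is C(11,2) = 55.
Subtract solutions that violate a single cap (substitute x_i' = x_i − (cap_i+1)): x_1 ≥ 6 gives C(5,2) = 10; x_2 ≥ 6 gives C(5,2) = 10; x_3 ≥ 9 gives C(2,2) = 1. Together 21.
No two caps can be exceeded simultaneously, so the pair terms are all 0.
By inclusion–exclusion the count is 55 − 21 + 0 = 34.

34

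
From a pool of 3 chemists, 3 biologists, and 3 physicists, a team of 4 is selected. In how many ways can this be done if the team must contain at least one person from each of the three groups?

81

With no constraint there are C(9,4) = 126 possible selections.
Selections missing a whole group: no chemists → C(6,4) = 15; no biologists → C(6,4) = 15; no physicists → C(6,4) = 15.
Add back selections omitting two groups (i.e. drawn from a single group): C(3,4) + C(3,4) + C(3,4) = 0.
By inclusion–exclusion: 126 − 45 + 0 = 81.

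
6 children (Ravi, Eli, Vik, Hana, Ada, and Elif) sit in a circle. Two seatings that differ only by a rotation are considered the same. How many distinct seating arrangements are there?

Around a circle, 6 distinct people have 6!/6 = (5)! = 120 rotationally distinct seatings.

120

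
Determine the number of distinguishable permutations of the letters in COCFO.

30

COCFO has 5 letters with C appearing twice and O appearing twice.
Dividing 5! = 120 by 2!·2! = 4 for the repeated letters gives 30.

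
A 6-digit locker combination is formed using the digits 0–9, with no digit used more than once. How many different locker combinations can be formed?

151200

Choose and order 6 of the 10 symbols: the first digit has 10 options, the next 9, and so on down to 5.
10 × 9 × 8 × 7 × 6 × 5 = 151200.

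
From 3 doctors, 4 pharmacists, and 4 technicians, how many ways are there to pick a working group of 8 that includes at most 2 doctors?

Split by how many doctors are chosen (0 through 2).
Sum: C(3,0)·C(8,8) + C(3,1)·C(8,7) + C(3,2)·C(8,6) = 1 + 24 + 84 = 109.

109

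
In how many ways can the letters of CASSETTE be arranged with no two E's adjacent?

3780

Total arrangements of CASSETTE: 8!/(2!·2!·2!) = 5040.
If the two E's are adjacent, glue them into one block, leaving 7 items to arrange: (7)!/(2!·2!) = 1260 ways.
Subtracting, 5040 − 1260 = 3780 arrangements keep the E's apart.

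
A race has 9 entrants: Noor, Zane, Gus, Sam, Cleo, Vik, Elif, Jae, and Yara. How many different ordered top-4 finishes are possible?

There are 9 choices for 1st place, 8 for 2nd, and so on down to 6 for position 4.
That gives 9 × 8 × 7 × 6 = 3024.

3024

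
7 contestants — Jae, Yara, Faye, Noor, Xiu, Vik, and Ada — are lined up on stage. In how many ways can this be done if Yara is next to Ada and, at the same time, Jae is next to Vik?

Treat {Yara,Ada} as one block (2 orders) and {Jae,Vik} as another (2 orders).
That leaves 5 units to arrange: 2 × 2 × 5! = 4 × 120 = 480.

480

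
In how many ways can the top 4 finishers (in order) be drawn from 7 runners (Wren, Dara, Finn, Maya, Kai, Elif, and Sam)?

840

This is an ordered selection of 4 from 7: P(7,4).
That gives 7 × 6 × 5 × 4 = 840.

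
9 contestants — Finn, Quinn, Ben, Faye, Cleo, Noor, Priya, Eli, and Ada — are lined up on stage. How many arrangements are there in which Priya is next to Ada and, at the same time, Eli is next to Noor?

20160

Treat {Priya,Ada} as one block (2 orders) and {Eli,Noor} as another (2 orders).
That leaves 7 units to arrange: 2 × 2 × 7! = 4 × 5040 = 20160.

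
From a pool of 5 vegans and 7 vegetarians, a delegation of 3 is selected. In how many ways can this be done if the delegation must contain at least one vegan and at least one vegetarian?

Unrestricted: C(12,3) = 220 ways to pick any 3 of the 12.
Subtract selections that omit an entire group: no vegans → C(7,3) = 35; no vegetarians → C(5,3) = 10.
Both groups omitted at once is impossible, so 220 − 45 = 175.

175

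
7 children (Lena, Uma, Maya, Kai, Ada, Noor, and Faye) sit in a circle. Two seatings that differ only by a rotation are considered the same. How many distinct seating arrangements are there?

720

Fix one person's seat to break rotational symmetry; the remaining 6 people can be arranged in (6)! = 720 ways.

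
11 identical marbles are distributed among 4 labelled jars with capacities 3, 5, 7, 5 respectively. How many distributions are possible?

Ignoring the caps, the number of non-negative solutions to x_1+…+x_4 = 11 is C(14,3) = 364.
Subtract solutions that violate a single cap (substitute x_i' = x_i − (cap_i+1)): x_1 ≥ 4 gives C(10,3) = 120; x_2 ≥ 6 gives C(8,3) = 56; x_3 ≥ 8 gives C(6,3) = 20; x_4 ≥ 6 gives C(8,3) = 56. Together 252.
Add back pairs where two caps are both exceeded: 4 + 0 + 4 + 0 + 0 + 0 = 8.
By inclusion–exclusion the count is 364 − 252 + 8 = 120.

120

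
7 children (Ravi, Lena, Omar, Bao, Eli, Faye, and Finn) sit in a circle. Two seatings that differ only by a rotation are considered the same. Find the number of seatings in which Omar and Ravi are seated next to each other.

Treat {Omar, Ravi} as one unit (2 internal orders) and seat the resulting 6 units around the table: (5)! circular arrangements.
So 2 × (5)! = 2 × 120 = 240.

240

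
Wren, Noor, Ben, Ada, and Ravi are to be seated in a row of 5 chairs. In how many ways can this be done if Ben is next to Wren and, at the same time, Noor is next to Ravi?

24

Treat {Ben,Wren} as one block (2 orders) and {Noor,Ravi} as another (2 orders).
That leaves 3 units to arrange: 2 × 2 × 3! = 4 × 6 = 24.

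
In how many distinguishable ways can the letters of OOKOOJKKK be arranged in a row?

630

Letter multiplicities in OOKOOJKKK: J×1, K×4, O×4.
The number of distinct arrangements is 9!/(4!·4!) = 362880/576 = 630.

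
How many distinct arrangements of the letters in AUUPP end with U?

12

Fix U in the last position and arrange the remaining 4 letters.
Those 4 letters have P appearing twice, giving (4)!/(2!) = 12.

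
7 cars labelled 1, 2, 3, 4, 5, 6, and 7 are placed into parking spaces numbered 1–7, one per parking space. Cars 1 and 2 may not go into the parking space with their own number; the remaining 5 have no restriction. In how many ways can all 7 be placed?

3720

Let Aᵢ (for i ∈ {1, 2}) be the placements that put car i in its forbidden parking space. Any j of these fix j positions, leaving (7−j)! ways to fill the rest, and there are C(2,j) ways to pick which j.
By inclusion–exclusion, the number of valid placements is Σ_{j=0}^{2} (−1)^j C(2,j)·(7−j)!.
Computing: 5040 − 1440 + 120 = 3720.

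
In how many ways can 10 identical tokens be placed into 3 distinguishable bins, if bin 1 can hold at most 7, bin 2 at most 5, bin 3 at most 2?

12

By stars and bars, unrestricted non-negative solutions to x_1+…+x_3 = 10 number C(10+2,2) = 66.
Subtract solutions that violate a single cap (substitute x_i' = x_i − (cap_i+1)): x_1 ≥ 8 gives C(4,2) = 6; x_2 ≥ 6 gives C(6,2) = 15; x_3 ≥ 3 gives C(9,2) = 36. Together 57.
Add back pairs where two caps are both exceeded: 0 + 0 + 3 = 3.
By inclusion–exclusion the count is 66 − 57 + 3 = 12.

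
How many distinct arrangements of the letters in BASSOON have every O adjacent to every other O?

Treat the 2 copies of O as a single block. The multiset to arrange is then {OO, A, B, N, S, S}, 6 items in all.
That gives (6)!/(2!) = 360 arrangements.

360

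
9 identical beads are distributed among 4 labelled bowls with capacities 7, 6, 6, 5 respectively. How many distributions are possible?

176

Without the upper bounds there are C(12,3) = 220 ways to split 9 among 4 bowls.
Subtract solutions that violate a single cap (substitute x_i' = x_i − (cap_i+1)): x_1 ≥ 8 gives C(4,3) = 4; x_2 ≥ 7 gives C(5,3) = 10; x_3 ≥ 7 gives C(5,3) = 10; x_4 ≥ 6 gives C(6,3) = 20. Together 44.
No two caps can be exceeded simultaneously, so the pair terms are all 0.
By inclusion–exclusion the count is 220 − 44 + 0 = 176.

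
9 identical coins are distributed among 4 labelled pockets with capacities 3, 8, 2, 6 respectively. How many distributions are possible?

79

Ignoring the caps, the number of non-negative solutions to x_1+…+x_4 = 9 is C(12,3) = 220.
Subtract solutions that violate a single cap (substitute x_i' = x_i − (cap_i+1)): x_1 ≥ 4 gives C(8,3) = 56; x_2 ≥ 9 gives C(3,3) = 1; x_3 ≥ 3 gives C(9,3) = 84; x_4 ≥ 7 gives C(5,3) = 10. Together 151.
Add back pairs where two caps are both exceeded: 0 + 10 + 0 + 0 + 0 + 0 = 10.
By inclusion–exclusion the count is 220 − 151 + 10 = 79.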